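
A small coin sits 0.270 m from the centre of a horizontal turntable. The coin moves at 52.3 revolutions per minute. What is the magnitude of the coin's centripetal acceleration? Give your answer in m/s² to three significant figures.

8.10 m/s²

ω = 52.3 rev/min × 2π/60 = 5.477 rad/s, so v = ωr = 5.477 × 0.270 = 1.479 m/s.
a_c = v²/r = (1.479)²/0.270 = 2.187/0.270 = 8.099 m/s².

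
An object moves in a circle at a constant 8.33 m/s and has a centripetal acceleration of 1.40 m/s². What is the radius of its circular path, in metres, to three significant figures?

49.6 m

a_c = v²/r ⇒ r = v²/a_c = (8.33)²/1.40 = 69.39/1.40 = 49.56 m.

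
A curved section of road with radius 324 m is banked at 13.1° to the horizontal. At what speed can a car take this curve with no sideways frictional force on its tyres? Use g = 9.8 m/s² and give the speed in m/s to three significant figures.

On a frictionless banked curve, N sinθ = mv²/r and N cosθ = mg, so tanθ = v²/(rg).
v = √(r g tanθ) = √(324 × 9.8 × tan 13.1°) = √(324 × 9.8 × 0.2327) = √738.9 = 27.18 m/s.

27.2 m/s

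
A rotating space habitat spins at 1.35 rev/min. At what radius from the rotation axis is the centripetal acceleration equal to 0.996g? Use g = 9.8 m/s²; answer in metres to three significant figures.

488 m

ω = 1.35 rev/min × 2π/60 = 0.1414 rad/s.
a_c = ω²r = 0.996g ⇒ r = 0.996 × 9.8 / (0.1414)² = 9.761/0.01999 = 488.4 m.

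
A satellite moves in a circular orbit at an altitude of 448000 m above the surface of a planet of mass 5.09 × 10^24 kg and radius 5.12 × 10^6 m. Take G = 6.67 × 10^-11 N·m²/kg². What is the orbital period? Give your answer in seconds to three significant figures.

4480 s

r = R + h = 5.12 × 10^6 + 448000 = 5.568 × 10^6 m. Gravity provides the centripetal force: G M m / r² = m v² / r ⇒ v = √(GM/r) = 7809 m/s.
T = 2πr/v = 2π × 5.568 × 10^6 / 7809 = 4480 s.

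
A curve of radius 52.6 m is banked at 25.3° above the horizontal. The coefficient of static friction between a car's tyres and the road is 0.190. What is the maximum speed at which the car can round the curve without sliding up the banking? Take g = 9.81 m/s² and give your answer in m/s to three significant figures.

At the maximum speed, friction acts down the slope at its limiting value f = μN. Radially (horizontal, toward centre): N sinθ + μN cosθ = mv²/r. Vertically: N cosθ − μN sinθ = mg.
Dividing: v² = r g (sinθ + μcosθ)/(cosθ − μsinθ).
sinθ + μcosθ = 0.4274 + 0.190×0.9041 = 0.5991; cosθ − μsinθ = 0.9041 − 0.190×0.4274 = 0.8229.
v² = 52.6 × 9.81 × 0.5991/0.8229 = 375.7 m²/s², so v = 19.38 m/s.

19.4 m/s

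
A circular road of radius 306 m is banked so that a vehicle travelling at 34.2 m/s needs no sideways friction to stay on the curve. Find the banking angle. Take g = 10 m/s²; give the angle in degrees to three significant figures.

20.9°

For a frictionless banked turn: horizontally N sinθ = mv²/r and vertically N cosθ = mg.
Dividing: tanθ = v²/(r g) = (34.2)²/(306 × 10.0) = 1170/3060 = 0.3822.
θ = arctan(0.3822) = 20.92°.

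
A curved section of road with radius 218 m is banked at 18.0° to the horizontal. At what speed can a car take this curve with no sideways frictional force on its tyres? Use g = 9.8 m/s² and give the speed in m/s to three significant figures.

On a frictionless banked curve, N sinθ = mv²/r and N cosθ = mg, so tanθ = v²/(rg).
v = √(r g tanθ) = √(218 × 9.8 × tan 18.0°) = √(218 × 9.8 × 0.3249) = √694.2 = 26.35 m/s.

26.3 m/s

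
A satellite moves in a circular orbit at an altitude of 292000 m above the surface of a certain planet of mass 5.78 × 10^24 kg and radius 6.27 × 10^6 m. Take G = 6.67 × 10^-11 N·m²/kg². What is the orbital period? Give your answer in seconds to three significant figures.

r = R + h = 6.27 × 10^6 + 292000 = 6.562 × 10^6 m. Gravity provides the centripetal force: G M m / r² = m v² / r ⇒ v = √(GM/r) = 7665 m/s.
T = 2πr/v = 2π × 6.562 × 10^6 / 7665 = 5379 s.

5380 s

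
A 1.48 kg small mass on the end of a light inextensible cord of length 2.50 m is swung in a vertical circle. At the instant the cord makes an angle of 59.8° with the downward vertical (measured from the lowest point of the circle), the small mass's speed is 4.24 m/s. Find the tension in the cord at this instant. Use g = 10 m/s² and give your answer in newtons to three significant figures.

18.1 N

Take the radial direction toward the centre of the circle as positive. The component of the weight along the string toward the centre is −mg cos φ (φ measured from the bottom), so Newton's second law along the string gives T − mg cos φ = m v²/r.
cos 59.8° = 0.5030, so T = m(v²/r + g cos φ) = 1.48 × ((4.24)²/2.50 + 10.0 × 0.5030) = 1.48 × (7.191 + (5.030)) = 1.48 × 12.22 = 18.09 N.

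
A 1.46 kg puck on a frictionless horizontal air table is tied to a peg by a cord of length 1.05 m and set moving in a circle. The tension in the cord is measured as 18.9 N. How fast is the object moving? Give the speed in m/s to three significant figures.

3.69 m/s

T = m v²/r ⇒ v = √(T r / m) = √(18.9 × 1.05 / 1.46) = √13.59 = 3.687 m/s.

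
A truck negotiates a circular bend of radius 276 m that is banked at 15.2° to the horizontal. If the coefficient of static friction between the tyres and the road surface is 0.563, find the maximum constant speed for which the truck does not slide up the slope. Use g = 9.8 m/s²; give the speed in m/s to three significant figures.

At the maximum speed, friction acts down the slope at its limiting value f = μN. Radially (horizontal, toward centre): N sinθ + μN cosθ = mv²/r. Vertically: N cosθ − μN sinθ = mg.
Dividing: v² = r g (sinθ + μcosθ)/(cosθ − μsinθ).
sinθ + μcosθ = 0.2622 + 0.563×0.9650 = 0.8055; cosθ − μsinθ = 0.9650 − 0.563×0.2622 = 0.8174.
v² = 276 × 9.8 × 0.8055/0.8174 = 2665 m²/s², so v = 51.63 m/s.

51.6 m/s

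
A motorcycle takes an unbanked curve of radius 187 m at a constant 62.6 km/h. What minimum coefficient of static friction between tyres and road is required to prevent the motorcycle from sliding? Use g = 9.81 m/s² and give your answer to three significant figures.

0.165

v = 62.6/3.6 = 17.39 m/s.
Friction provides the centripetal force: μ_s m g = m v²/r, so μ_s = v²/(g r) = (17.39)²/(9.81 × 187) = 302.4/1834 = 0.1648.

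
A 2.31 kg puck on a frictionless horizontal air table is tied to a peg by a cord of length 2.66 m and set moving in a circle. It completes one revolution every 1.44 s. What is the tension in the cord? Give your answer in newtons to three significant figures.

v = 2πr/T = 2π × 2.66/1.44 = 11.61 m/s.
The tension is the only horizontal force, so it supplies the full centripetal force: T = m v²/r = 2.31 × (11.61)²/2.66 = 2.31 × 134.7/2.66 = 117.0 N.

117 N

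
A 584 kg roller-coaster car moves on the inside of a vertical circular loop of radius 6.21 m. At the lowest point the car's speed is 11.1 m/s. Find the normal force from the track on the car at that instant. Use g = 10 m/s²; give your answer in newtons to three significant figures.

17400 N

At the lowest point, N points up (toward the centre) and the weight mg points down (away from the centre), so the net inward force is N − mg = mv²/r.
N = m(v²/r + g) = 584 × ((11.1)²/6.21 + 10.0) = 584 × (19.84 + 10.0) = 584 × 29.84 = 17430 N.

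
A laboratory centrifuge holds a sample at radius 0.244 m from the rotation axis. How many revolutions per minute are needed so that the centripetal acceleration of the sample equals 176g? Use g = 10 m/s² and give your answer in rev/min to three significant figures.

Require ω²r = 176g, so ω = √(176 × 10.0/0.244) = 84.93 rad/s.
In rev/min: ω × 60/(2π) = 84.93 × 60/(2π) = 811.0 rev/min.

811 rev/min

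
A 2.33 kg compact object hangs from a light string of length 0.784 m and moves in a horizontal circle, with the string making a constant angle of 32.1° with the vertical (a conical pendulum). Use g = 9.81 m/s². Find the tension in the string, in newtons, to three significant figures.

27.0 N

Vertically the bob has no acceleration, so T cosθ = mg.
T = mg/cosθ = 2.33 × 9.81 / cos 32.1° = 22.86/0.8471 = 26.98 N.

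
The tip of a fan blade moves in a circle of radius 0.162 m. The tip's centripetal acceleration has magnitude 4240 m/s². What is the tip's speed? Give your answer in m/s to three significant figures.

26.2 m/s

a_c = v²/r ⇒ v = √(a_c · r) = √(4240 × 0.162) = √686.9 = 26.21 m/s.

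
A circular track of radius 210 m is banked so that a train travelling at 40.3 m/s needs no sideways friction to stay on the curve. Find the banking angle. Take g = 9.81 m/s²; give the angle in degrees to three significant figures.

For a frictionless banked turn: horizontally N sinθ = mv²/r and vertically N cosθ = mg.
Dividing: tanθ = v²/(r g) = (40.3)²/(210 × 9.81) = 1624/2060 = 0.7884.
θ = arctan(0.7884) = 38.25°.

38.3°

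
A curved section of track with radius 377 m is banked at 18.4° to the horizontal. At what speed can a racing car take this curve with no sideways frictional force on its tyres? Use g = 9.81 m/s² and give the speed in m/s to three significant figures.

35.1 m/s

On a frictionless banked curve, N sinθ = mv²/r and N cosθ = mg, so tanθ = v²/(rg).
v = √(r g tanθ) = √(377 × 9.81 × tan 18.4°) = √(377 × 9.81 × 0.3327) = √1230 = 35.08 m/s.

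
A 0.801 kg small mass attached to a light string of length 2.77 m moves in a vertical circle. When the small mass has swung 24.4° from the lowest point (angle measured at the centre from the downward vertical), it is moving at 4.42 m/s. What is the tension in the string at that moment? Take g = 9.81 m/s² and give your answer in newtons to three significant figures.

12.8 N

Take the radial direction toward the centre of the circle as positive. The component of the weight along the string toward the centre is −mg cos φ (φ measured from the bottom), so Newton's second law along the string gives T − mg cos φ = m v²/r.
cos 24.4° = 0.9107, so T = m(v²/r + g cos φ) = 0.801 × ((4.42)²/2.77 + 9.81 × 0.9107) = 0.801 × (7.053 + (8.934)) = 0.801 × 15.99 = 12.81 N.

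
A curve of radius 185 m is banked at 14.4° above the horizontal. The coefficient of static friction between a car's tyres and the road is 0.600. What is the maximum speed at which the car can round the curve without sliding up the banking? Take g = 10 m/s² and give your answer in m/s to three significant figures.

At the maximum speed, friction acts down the slope at its limiting value f = μN. Radially (horizontal, toward centre): N sinθ + μN cosθ = mv²/r. Vertically: N cosθ − μN sinθ = mg.
Dividing: v² = r g (sinθ + μcosθ)/(cosθ − μsinθ).
sinθ + μcosθ = 0.2487 + 0.600×0.9686 = 0.8298; cosθ − μsinθ = 0.9686 − 0.600×0.2487 = 0.8194.
v² = 185 × 10.0 × 0.8298/0.8194 = 1874 m²/s², so v = 43.29 m/s.

43.3 m/s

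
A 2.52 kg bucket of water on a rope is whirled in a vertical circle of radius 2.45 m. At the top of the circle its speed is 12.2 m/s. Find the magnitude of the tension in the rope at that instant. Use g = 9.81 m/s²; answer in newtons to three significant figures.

At the top, both T and the weight mg point inward (toward the centre), so T + mg = mv²/r.
T = m(v²/r − g) = 2.52 × ((12.2)²/2.45 − 9.81) = 2.52 × (60.75 − 9.81) = 2.52 × 50.94 = 128.4 N.

128 N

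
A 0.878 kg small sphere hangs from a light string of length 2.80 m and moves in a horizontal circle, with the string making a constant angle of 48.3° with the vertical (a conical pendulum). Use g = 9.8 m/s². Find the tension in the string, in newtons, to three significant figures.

12.9 N

Vertically the bob has no acceleration, so T cosθ = mg.
T = mg/cosθ = 0.878 × 9.8 / cos 48.3° = 8.604/0.6652 = 12.93 N.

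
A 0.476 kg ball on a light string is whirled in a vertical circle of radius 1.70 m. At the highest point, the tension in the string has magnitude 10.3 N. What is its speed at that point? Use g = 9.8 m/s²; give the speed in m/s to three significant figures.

7.31 m/s

At the top, T + mg = mv²/r, so v = √(r(T/m + g)) = √(1.70 × (10.3/0.476 + 9.8)) = √(1.70 × 31.44) = √53.45 = 7.311 m/s.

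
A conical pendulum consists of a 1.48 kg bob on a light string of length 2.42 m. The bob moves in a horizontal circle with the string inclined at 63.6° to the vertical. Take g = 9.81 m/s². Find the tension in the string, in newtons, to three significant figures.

32.7 N

Vertically the bob has no acceleration, so T cosθ = mg.
T = mg/cosθ = 1.48 × 9.81 / cos 63.6° = 14.52/0.4446 = 32.65 N.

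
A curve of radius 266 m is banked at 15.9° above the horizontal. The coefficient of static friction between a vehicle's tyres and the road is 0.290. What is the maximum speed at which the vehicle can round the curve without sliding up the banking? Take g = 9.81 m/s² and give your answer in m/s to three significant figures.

40.4 m/s

At the maximum speed, friction acts down the slope at its limiting value f = μN. Radially (horizontal, toward centre): N sinθ + μN cosθ = mv²/r. Vertically: N cosθ − μN sinθ = mg.
Dividing: v² = r g (sinθ + μcosθ)/(cosθ − μsinθ).
sinθ + μcosθ = 0.2740 + 0.290×0.9617 = 0.5529; cosθ − μsinθ = 0.9617 − 0.290×0.2740 = 0.8823.
v² = 266 × 9.81 × 0.5529/0.8823 = 1635 m²/s², so v = 40.44 m/s.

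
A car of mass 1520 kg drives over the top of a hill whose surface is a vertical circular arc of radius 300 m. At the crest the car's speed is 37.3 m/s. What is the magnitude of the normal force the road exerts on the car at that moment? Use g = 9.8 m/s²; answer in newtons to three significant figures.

At the crest the centripetal acceleration points downward (toward the centre of the arc), so mg − N = mv²/r.
N = m(g − v²/r) = 1520 × (9.8 − (37.3)²/300) = 1520 × (9.8 − 4.638) = 1520 × 5.162 = 7847 N.

7850 N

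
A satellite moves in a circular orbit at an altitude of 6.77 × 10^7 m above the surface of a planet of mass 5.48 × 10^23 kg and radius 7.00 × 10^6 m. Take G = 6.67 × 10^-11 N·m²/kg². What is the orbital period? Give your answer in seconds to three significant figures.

r = R + h = 7.00 × 10^6 + 6.77 × 10^7 = 7.470 × 10^7 m. Gravity provides the centripetal force: G M m / r² = m v² / r ⇒ v = √(GM/r) = 699.5 m/s.
T = 2πr/v = 2π × 7.470 × 10^7 / 699.5 = 671000 s.

671000 s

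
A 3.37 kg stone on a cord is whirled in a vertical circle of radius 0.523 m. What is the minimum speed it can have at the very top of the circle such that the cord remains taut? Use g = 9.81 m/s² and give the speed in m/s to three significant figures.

2.27 m/s

At the top, both weight mg and T point toward the centre: T + mg = mv²/r.
At minimum speed T → 0, so mg = mv_min²/r ⇒ v_min = √(g r) = √(9.81 × 0.523) = 2.265 m/s.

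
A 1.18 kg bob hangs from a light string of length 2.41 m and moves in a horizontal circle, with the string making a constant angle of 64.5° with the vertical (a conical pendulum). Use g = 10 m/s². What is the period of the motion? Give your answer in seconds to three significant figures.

r = L sinθ = 2.175 m. From T sinθ = mω²r and T cosθ = mg: tanθ = ω²r/g, so ω² = g tanθ / r = g/(L cosθ).
ω = √(g/(L cosθ)) = √(10.0/(2.41 × 0.4305)) = √9.638 = 3.105 rad/s.
Period = 2π/ω = 2.024 s.

2.02 s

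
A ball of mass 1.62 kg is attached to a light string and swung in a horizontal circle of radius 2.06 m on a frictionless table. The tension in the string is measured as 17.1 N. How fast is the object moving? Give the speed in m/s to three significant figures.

4.66 m/s

T = m v²/r ⇒ v = √(T r / m) = √(17.1 × 2.06 / 1.62) = √21.74 = 4.663 m/s.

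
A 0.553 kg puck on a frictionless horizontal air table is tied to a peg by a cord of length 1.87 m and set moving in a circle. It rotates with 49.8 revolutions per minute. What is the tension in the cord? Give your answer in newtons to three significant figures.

28.1 N

ω = 49.8 rev/min × 2π/60 = 5.215 rad/s, so v = ωr = 5.215 × 1.87 = 9.752 m/s.
The tension is the only horizontal force, so it supplies the full centripetal force: T = m v²/r = 0.553 × (9.752)²/1.87 = 0.553 × 95.10/1.87 = 28.12 N.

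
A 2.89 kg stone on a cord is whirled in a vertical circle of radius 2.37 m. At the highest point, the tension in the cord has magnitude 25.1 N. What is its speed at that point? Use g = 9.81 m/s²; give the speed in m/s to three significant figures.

6.62 m/s

At the top, T + mg = mv²/r, so v = √(r(T/m + g)) = √(2.37 × (25.1/2.89 + 9.81)) = √(2.37 × 18.50) = √43.83 = 6.621 m/s.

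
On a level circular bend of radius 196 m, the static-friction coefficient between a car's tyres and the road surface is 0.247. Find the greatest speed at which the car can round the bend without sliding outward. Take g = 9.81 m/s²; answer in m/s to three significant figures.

21.8 m/s

The only inward force on a level bend is static friction, so at the limit f_s = μ_s N = μ_s m g = m v²/r.
Mass cancels: v_max = √(μ_s g r) = √(0.247 × 9.81 × 196) = √474.9 = 21.79 m/s.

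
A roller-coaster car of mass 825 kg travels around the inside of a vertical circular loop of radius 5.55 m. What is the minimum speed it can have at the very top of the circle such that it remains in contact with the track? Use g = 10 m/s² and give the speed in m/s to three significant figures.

At the highest point the centre is directly below, so both the weight and N act inward: N + mg = mv²/r.
At minimum speed N → 0, so mg = mv_min²/r ⇒ v_min = √(g r) = √(10.0 × 5.55) = 7.450 m/s.

7.45 m/s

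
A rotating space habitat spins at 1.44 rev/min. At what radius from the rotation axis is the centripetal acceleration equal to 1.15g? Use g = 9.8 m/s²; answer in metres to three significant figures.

ω = 1.44 rev/min × 2π/60 = 0.1508 rad/s.
a_c = ω²r = 1.15g ⇒ r = 1.15 × 9.8 / (0.1508)² = 11.27/0.02274 = 495.6 m.

496 m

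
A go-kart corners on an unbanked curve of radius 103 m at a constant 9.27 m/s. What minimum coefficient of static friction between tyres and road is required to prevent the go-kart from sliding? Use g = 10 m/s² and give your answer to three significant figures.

Friction provides the centripetal force: μ_s m g = m v²/r, so μ_s = v²/(g r) = (9.270)²/(10.0 × 103) = 85.93/1030 = 0.08343.

0.0834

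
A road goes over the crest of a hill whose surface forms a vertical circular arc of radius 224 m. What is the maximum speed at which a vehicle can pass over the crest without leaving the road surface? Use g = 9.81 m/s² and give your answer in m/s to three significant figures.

46.9 m/s

At the crest the centre of the circle is below the vehicle, so the net downward (centripetal) force is mg − N = mv²/r.
The vehicle leaves the road when N → 0, giving v_max = √(g r) = √(9.81 × 224) = 46.88 m/s.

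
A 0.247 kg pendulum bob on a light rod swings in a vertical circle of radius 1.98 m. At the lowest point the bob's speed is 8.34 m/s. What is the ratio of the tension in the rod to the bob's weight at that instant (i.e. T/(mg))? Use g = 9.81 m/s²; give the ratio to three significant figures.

At the bottom, T − mg = mv²/r, so T = m(v²/r + g) and T/(mg) = v²/(rg) + 1 = (8.34)²/(1.98 × 9.81) + 1 = 3.581 + 1 = 4.581.

4.58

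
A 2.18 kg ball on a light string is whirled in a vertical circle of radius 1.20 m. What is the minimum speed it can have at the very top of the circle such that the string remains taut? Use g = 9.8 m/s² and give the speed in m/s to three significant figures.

3.43 m/s

At the highest point the centre is directly below, so both the weight and T act inward: T + mg = mv²/r.
At minimum speed T → 0, so mg = mv_min²/r ⇒ v_min = √(g r) = √(9.8 × 1.20) = 3.429 m/s.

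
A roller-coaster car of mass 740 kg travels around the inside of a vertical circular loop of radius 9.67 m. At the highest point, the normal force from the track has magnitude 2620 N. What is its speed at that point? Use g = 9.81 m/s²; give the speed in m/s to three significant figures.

11.4 m/s

At the top, N + mg = mv²/r, so v = √(r(N/m + g)) = √(9.67 × (2620/740 + 9.81)) = √(9.67 × 13.35) = √129.1 = 11.36 m/s.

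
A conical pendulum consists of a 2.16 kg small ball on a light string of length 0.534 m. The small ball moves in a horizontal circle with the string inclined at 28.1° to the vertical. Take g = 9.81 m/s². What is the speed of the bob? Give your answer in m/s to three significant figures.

The radius of the circle is r = L sinθ = 0.534 × sin 28.1° = 0.2515 m.
Horizontally T sinθ = mv²/r and vertically T cosθ = mg, so tanθ = v²/(rg).
v = √(r g tanθ) = √(0.2515 × 9.81 × 0.5340) = √1.317 = 1.148 m/s.

1.15 m/s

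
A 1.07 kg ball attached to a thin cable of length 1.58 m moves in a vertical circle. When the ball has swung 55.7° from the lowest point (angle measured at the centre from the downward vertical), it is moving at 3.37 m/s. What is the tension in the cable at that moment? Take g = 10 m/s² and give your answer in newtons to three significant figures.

Take the radial direction toward the centre of the circle as positive. The component of the weight along the string toward the centre is −mg cos φ (φ measured from the bottom), so Newton's second law along the string gives T − mg cos φ = m v²/r.
cos 55.7° = 0.5635, so T = m(v²/r + g cos φ) = 1.07 × ((3.37)²/1.58 + 10.0 × 0.5635) = 1.07 × (7.188 + (5.635)) = 1.07 × 12.82 = 13.72 N.

13.7 N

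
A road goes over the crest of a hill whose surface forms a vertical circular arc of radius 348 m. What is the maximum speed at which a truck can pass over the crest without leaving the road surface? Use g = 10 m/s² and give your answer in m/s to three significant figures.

At the crest the centre of the circle is below the truck, so the net downward (centripetal) force is mg − N = mv²/r.
The truck leaves the road when N → 0, giving v_max = √(g r) = √(10.0 × 348) = 58.99 m/s.

59.0 m/s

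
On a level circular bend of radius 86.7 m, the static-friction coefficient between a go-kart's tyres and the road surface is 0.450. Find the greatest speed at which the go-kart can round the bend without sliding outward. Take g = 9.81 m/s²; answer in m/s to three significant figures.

19.6 m/s

On a flat curve, static friction is the only horizontal force, so it must supply the full centripetal force: μ_s m g = m v²/r.
Mass cancels: v_max = √(μ_s g r) = √(0.450 × 9.81 × 86.7) = √382.7 = 19.56 m/s.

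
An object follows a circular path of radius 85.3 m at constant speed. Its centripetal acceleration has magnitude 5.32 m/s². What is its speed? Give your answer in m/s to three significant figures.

a_c = v²/r ⇒ v = √(a_c · r) = √(5.32 × 85.3) = √453.8 = 21.30 m/s.

21.3 m/s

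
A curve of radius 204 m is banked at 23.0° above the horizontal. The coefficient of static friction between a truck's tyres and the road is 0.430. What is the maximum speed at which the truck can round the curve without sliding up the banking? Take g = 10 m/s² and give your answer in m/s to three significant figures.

46.2 m/s

At the maximum speed, friction acts down the slope at its limiting value f = μN. Radially (horizontal, toward centre): N sinθ + μN cosθ = mv²/r. Vertically: N cosθ − μN sinθ = mg.
Dividing: v² = r g (sinθ + μcosθ)/(cosθ − μsinθ).
sinθ + μcosθ = 0.3907 + 0.430×0.9205 = 0.7865; cosθ − μsinθ = 0.9205 − 0.430×0.3907 = 0.7525.
v² = 204 × 10.0 × 0.7865/0.7525 = 2132 m²/s², so v = 46.18 m/s.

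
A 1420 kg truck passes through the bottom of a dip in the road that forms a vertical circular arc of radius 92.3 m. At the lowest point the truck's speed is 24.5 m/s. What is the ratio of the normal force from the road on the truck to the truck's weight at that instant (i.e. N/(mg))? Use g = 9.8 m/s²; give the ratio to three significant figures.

At the bottom, N − mg = mv²/r, so N = m(v²/r + g) and N/(mg) = v²/(rg) + 1 = (24.5)²/(92.3 × 9.8) + 1 = 0.6636 + 1 = 1.664.

1.66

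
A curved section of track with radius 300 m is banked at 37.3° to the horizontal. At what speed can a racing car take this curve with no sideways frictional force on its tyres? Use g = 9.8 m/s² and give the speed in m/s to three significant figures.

On a frictionless banked curve, N sinθ = mv²/r and N cosθ = mg, so tanθ = v²/(rg).
v = √(r g tanθ) = √(300 × 9.8 × tan 37.3°) = √(300 × 9.8 × 0.7618) = √2240 = 47.33 m/s.

47.3 m/s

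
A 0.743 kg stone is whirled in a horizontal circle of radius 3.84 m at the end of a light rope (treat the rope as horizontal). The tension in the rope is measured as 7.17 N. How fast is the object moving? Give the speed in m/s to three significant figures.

T = m v²/r ⇒ v = √(T r / m) = √(7.17 × 3.84 / 0.743) = √37.06 = 6.087 m/s.

6.09 m/s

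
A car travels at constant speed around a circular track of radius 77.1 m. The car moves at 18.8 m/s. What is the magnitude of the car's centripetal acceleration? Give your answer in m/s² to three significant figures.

4.58 m/s²

a_c = v²/r = (18.80)²/77.1 = 353.4/77.1 = 4.584 m/s².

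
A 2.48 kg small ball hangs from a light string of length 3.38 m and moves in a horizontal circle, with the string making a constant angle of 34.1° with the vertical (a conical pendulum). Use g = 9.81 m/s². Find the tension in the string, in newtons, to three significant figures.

29.4 N

Vertically the bob has no acceleration, so T cosθ = mg.
T = mg/cosθ = 2.48 × 9.81 / cos 34.1° = 24.33/0.8281 = 29.38 N.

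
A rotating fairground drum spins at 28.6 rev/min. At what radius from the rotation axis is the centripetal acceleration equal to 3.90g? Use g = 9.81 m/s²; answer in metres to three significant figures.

4.27 m

ω = 28.6 rev/min × 2π/60 = 2.995 rad/s.
a_c = ω²r = 3.90g ⇒ r = 3.90 × 9.81 / (2.995)² = 38.26/8.970 = 4.265 m.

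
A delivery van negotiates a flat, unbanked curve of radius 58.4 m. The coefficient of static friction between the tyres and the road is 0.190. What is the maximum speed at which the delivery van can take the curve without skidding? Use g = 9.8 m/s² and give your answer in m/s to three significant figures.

10.4 m/s

On a flat curve, static friction is the only horizontal force, so it must supply the full centripetal force: μ_s m g = m v²/r.
Mass cancels: v_max = √(μ_s g r) = √(0.190 × 9.8 × 58.4) = √108.7 = 10.43 m/s.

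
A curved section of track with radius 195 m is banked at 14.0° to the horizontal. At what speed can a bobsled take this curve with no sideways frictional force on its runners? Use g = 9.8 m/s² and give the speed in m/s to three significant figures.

On a frictionless banked curve, N sinθ = mv²/r and N cosθ = mg, so tanθ = v²/(rg).
v = √(r g tanθ) = √(195 × 9.8 × tan 14.0°) = √(195 × 9.8 × 0.2493) = √476.5 = 21.83 m/s.

21.8 m/s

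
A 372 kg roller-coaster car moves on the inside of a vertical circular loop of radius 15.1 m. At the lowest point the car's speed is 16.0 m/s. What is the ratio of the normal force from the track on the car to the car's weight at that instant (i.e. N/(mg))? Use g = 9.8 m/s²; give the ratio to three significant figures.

At the bottom, N − mg = mv²/r, so N = m(v²/r + g) and N/(mg) = v²/(rg) + 1 = (16.0)²/(15.1 × 9.8) + 1 = 1.730 + 1 = 2.730.

2.73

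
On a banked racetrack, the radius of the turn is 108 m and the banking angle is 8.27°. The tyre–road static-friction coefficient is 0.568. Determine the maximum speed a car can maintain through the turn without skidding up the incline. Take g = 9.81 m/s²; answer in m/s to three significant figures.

At the maximum speed, friction acts down the slope at its limiting value f = μN. Radially (horizontal, toward centre): N sinθ + μN cosθ = mv²/r. Vertically: N cosθ − μN sinθ = mg.
Dividing: v² = r g (sinθ + μcosθ)/(cosθ − μsinθ).
sinθ + μcosθ = 0.1438 + 0.568×0.9896 = 0.7059; cosθ − μsinθ = 0.9896 − 0.568×0.1438 = 0.9079.
v² = 108 × 9.81 × 0.7059/0.9079 = 823.8 m²/s², so v = 28.70 m/s.

28.7 m/s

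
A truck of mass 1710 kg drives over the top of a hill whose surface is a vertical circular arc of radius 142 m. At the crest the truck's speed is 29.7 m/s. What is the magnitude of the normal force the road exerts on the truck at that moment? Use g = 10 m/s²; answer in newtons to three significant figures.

At the crest the centripetal acceleration points downward (toward the centre of the arc), so mg − N = mv²/r.
N = m(g − v²/r) = 1710 × (10.0 − (29.7)²/142) = 1710 × (10.0 − 6.212) = 1710 × 3.788 = 6478 N.

6480 N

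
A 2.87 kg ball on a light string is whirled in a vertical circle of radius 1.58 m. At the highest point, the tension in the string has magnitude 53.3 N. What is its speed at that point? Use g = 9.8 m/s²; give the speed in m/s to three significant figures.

6.70 m/s

At the top, T + mg = mv²/r, so v = √(r(T/m + g)) = √(1.58 × (53.3/2.87 + 9.8)) = √(1.58 × 28.37) = √44.83 = 6.695 m/s.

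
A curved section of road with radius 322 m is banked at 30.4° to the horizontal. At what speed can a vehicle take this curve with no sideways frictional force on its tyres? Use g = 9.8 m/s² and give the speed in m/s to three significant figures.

On a frictionless banked curve, N sinθ = mv²/r and N cosθ = mg, so tanθ = v²/(rg).
v = √(r g tanθ) = √(322 × 9.8 × tan 30.4°) = √(322 × 9.8 × 0.5867) = √1851 = 43.03 m/s.

43.0 m/s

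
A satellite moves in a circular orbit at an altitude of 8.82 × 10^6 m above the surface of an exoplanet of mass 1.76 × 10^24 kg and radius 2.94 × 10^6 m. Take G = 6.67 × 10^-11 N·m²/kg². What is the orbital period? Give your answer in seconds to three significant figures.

r = R + h = 2.94 × 10^6 + 8.82 × 10^6 = 1.176 × 10^7 m. Gravity provides the centripetal force: G M m / r² = m v² / r ⇒ v = √(GM/r) = 3159 m/s.
T = 2πr/v = 2π × 1.176 × 10^7 / 3159 = 23390 s.

23400 s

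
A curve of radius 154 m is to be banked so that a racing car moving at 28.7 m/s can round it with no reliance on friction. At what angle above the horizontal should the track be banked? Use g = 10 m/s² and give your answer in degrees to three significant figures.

28.1°

With no friction, the horizontal component of the normal force provides the centripetal force: N sinθ = mv²/r, while N cosθ = mg vertically.
Dividing: tanθ = v²/(r g) = (28.7)²/(154 × 10.0) = 823.7/1540 = 0.5349.
θ = arctan(0.5349) = 28.14°.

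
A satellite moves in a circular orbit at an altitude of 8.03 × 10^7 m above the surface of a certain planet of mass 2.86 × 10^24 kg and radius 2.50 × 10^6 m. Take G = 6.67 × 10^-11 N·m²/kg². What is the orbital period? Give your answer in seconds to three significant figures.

r = R + h = 2.50 × 10^6 + 8.03 × 10^7 = 8.280 × 10^7 m. Gravity provides the centripetal force: G M m / r² = m v² / r ⇒ v = √(GM/r) = 1518 m/s.
T = 2πr/v = 2π × 8.280 × 10^7 / 1518 = 342800 s.

343000 s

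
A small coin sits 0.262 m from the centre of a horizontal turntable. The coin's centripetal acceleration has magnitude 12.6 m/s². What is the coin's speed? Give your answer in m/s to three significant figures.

a_c = v²/r ⇒ v = √(a_c · r) = √(12.6 × 0.262) = √3.301 = 1.817 m/s.

1.82 m/s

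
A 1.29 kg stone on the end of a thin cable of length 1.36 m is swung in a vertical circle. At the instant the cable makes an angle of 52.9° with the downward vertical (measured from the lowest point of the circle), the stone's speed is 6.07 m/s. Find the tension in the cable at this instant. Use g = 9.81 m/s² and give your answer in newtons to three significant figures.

42.6 N

Take the radial direction toward the centre of the circle as positive. The component of the weight along the string toward the centre is −mg cos φ (φ measured from the bottom), so Newton's second law along the string gives T − mg cos φ = m v²/r.
cos 52.9° = 0.6032, so T = m(v²/r + g cos φ) = 1.29 × ((6.07)²/1.36 + 9.81 × 0.6032) = 1.29 × (27.09 + (5.917)) = 1.29 × 33.01 = 42.58 N.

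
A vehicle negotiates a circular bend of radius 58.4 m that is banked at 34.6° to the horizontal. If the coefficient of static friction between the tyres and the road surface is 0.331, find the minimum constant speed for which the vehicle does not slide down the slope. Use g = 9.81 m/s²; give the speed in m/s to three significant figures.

12.9 m/s

At the minimum speed, friction acts up the slope at its limiting value f = μN. Radially (horizontal, toward centre): N sinθ − μN cosθ = mv²/r. Vertically: N cosθ + μN sinθ = mg.
Dividing: v² = r g (sinθ − μcosθ)/(cosθ + μsinθ).
sinθ − μcosθ = 0.5678 − 0.331×0.8231 = 0.2954; cosθ + μsinθ = 0.8231 + 0.331×0.5678 = 1.011.
v² = 58.4 × 9.81 × 0.2954/1.011 = 167.4 m²/s², so v = 12.94 m/s.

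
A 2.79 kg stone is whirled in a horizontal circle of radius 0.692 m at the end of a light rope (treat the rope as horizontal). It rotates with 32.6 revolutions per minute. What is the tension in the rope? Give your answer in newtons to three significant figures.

ω = 32.6 rev/min × 2π/60 = 3.414 rad/s, so v = ωr = 3.414 × 0.692 = 2.362 m/s.
The tension is the only horizontal force, so it supplies the full centripetal force: T = m v²/r = 2.79 × (2.362)²/0.692 = 2.79 × 5.581/0.692 = 22.50 N.

22.5 N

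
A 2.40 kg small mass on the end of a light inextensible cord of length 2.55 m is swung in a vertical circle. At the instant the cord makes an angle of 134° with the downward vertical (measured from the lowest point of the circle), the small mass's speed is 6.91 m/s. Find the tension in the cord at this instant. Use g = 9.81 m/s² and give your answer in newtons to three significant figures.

28.6 N

Take the radial direction toward the centre of the circle as positive. The component of the weight along the string toward the centre is −mg cos φ (φ measured from the bottom), so Newton's second law along the string gives T − mg cos φ = m v²/r.
cos 134° = -0.6947, so T = m(v²/r + g cos φ) = 2.40 × ((6.91)²/2.55 + 9.81 × -0.6947) = 2.40 × (18.72 + (-6.815)) = 2.40 × 11.91 = 28.58 N.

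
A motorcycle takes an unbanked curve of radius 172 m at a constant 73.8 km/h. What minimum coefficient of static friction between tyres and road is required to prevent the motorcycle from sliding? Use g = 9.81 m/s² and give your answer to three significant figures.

0.249

v = 73.8/3.6 = 20.50 m/s.
Friction provides the centripetal force: μ_s m g = m v²/r, so μ_s = v²/(g r) = (20.50)²/(9.81 × 172) = 420.2/1687 = 0.2491.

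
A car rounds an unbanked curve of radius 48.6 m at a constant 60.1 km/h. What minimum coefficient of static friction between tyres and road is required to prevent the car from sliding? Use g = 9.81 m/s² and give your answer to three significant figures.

v = 60.1/3.6 = 16.69 m/s.
Friction provides the centripetal force: μ_s m g = m v²/r, so μ_s = v²/(g r) = (16.69)²/(9.81 × 48.6) = 278.7/476.8 = 0.5846.

0.585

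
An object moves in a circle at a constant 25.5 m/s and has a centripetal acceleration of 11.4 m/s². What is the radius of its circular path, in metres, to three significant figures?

a_c = v²/r ⇒ r = v²/a_c = (25.5)²/11.4 = 650.2/11.4 = 57.04 m.

57.0 m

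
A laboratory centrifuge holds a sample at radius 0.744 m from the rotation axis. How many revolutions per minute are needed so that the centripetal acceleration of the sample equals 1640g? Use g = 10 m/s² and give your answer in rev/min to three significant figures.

1420 rev/min

Require ω²r = 1640g, so ω = √(1640 × 10.0/0.744) = 148.5 rad/s.
In rev/min: ω × 60/(2π) = 148.5 × 60/(2π) = 1418 rev/min.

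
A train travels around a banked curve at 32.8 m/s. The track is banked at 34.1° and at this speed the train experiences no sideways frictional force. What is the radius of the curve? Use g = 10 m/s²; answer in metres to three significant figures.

159 m

Frictionless banking: tanθ = v²/(rg), so r = v²/(g tanθ).
r = (32.8)²/(10.0 × tan 34.1°) = 1076/(10.0 × 0.6771) = 1076/6.771 = 158.9 m.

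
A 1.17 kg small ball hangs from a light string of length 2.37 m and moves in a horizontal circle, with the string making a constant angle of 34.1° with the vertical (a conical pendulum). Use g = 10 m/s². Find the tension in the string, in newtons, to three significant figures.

14.1 N

Vertically the bob has no acceleration, so T cosθ = mg.
T = mg/cosθ = 1.17 × 10.0 / cos 34.1° = 11.70/0.8281 = 14.13 N.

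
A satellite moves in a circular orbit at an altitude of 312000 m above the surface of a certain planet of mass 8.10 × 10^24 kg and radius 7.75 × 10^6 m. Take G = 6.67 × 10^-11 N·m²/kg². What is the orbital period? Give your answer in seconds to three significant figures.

6190 s

r = R + h = 7.75 × 10^6 + 312000 = 8.062 × 10^6 m. Gravity provides the centripetal force: G M m / r² = m v² / r ⇒ v = √(GM/r) = 8186 m/s.
T = 2πr/v = 2π × 8.062 × 10^6 / 8186 = 6188 s.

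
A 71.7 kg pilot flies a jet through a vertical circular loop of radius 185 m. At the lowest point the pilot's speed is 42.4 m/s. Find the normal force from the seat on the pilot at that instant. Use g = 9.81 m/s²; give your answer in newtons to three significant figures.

1400 N

At the lowest point, N points up (toward the centre) and the weight mg points down (away from the centre), so the net inward force is N − mg = mv²/r.
N = m(v²/r + g) = 71.7 × ((42.4)²/185 + 9.81) = 71.7 × (9.718 + 9.81) = 71.7 × 19.53 = 1400 N.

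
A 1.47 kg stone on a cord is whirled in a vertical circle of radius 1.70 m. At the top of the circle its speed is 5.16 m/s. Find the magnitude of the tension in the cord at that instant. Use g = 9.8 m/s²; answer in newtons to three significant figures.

8.62 N

At the top, both T and the weight mg point inward (toward the centre), so T + mg = mv²/r.
T = m(v²/r − g) = 1.47 × ((5.16)²/1.70 − 9.8) = 1.47 × (15.66 − 9.8) = 1.47 × 5.862 = 8.617 N.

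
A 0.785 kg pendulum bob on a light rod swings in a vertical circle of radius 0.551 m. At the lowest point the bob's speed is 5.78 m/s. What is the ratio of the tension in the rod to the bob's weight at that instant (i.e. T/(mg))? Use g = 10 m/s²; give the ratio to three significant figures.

7.06

At the bottom, T − mg = mv²/r, so T = m(v²/r + g) and T/(mg) = v²/(rg) + 1 = (5.78)²/(0.551 × 10.0) + 1 = 6.063 + 1 = 7.063.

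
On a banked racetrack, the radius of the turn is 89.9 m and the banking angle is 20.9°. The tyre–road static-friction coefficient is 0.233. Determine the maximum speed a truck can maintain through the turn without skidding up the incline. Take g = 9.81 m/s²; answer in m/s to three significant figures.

24.4 m/s

At the maximum speed, friction acts down the slope at its limiting value f = μN. Radially (horizontal, toward centre): N sinθ + μN cosθ = mv²/r. Vertically: N cosθ − μN sinθ = mg.
Dividing: v² = r g (sinθ + μcosθ)/(cosθ − μsinθ).
sinθ + μcosθ = 0.3567 + 0.233×0.9342 = 0.5744; cosθ − μsinθ = 0.9342 − 0.233×0.3567 = 0.8511.
v² = 89.9 × 9.81 × 0.5744/0.8511 = 595.2 m²/s², so v = 24.40 m/s.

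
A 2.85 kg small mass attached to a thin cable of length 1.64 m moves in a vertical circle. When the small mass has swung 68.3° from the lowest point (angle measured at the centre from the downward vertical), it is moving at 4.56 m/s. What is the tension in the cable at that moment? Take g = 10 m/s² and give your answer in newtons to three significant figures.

46.7 N

Take the radial direction toward the centre of the circle as positive. The component of the weight along the string toward the centre is −mg cos φ (φ measured from the bottom), so Newton's second law along the string gives T − mg cos φ = m v²/r.
cos 68.3° = 0.3697, so T = m(v²/r + g cos φ) = 2.85 × ((4.56)²/1.64 + 10.0 × 0.3697) = 2.85 × (12.68 + (3.697)) = 2.85 × 16.38 = 46.67 N.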